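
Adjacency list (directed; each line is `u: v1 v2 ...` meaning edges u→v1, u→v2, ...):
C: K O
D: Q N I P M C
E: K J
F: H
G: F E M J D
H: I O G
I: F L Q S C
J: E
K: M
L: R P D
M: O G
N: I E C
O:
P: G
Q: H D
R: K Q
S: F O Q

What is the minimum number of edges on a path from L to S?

Level 0: L
Level 1: D, P, R
Level 2: C, G, I, K, M, N, Q
Level 3: E, F, H, J, O, S
S first appears at level 3.

3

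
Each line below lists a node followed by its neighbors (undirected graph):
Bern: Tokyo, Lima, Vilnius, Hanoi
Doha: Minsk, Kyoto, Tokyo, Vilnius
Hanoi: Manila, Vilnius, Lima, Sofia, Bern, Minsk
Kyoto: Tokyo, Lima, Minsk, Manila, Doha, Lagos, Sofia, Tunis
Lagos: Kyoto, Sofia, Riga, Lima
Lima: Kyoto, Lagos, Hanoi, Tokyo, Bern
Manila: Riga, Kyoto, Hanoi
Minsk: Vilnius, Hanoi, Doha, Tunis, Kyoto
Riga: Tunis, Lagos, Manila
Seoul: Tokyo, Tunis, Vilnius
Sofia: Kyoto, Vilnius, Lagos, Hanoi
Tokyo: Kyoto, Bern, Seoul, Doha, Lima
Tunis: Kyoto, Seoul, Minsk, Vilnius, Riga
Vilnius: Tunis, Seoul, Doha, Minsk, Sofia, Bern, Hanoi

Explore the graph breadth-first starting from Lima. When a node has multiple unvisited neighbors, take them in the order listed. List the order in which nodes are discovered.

Lima Kyoto Lagos Hanoi Tokyo Bern Minsk Manila Doha Sofia Tunis Riga Vilnius Seoul

Visit Lima; enqueue Kyoto, Lagos, Hanoi, Tokyo, Bern → queue [Kyoto, Lagos, Hanoi, Tokyo, Bern]
Visit Kyoto; enqueue Minsk, Manila, Doha, Sofia, Tunis → queue [Lagos, Hanoi, Tokyo, Bern, Minsk, Manila, Doha, Sofia, Tunis]
Visit Lagos; enqueue Riga → queue [Hanoi, Tokyo, Bern, Minsk, Manila, Doha, Sofia, Tunis, Riga]
Visit Hanoi; enqueue Vilnius → queue [Tokyo, Bern, Minsk, Manila, Doha, Sofia, Tunis, Riga, Vilnius]
Visit Tokyo; enqueue Seoul → queue [Bern, Minsk, Manila, Doha, Sofia, Tunis, Riga, Vilnius, Seoul]
Visit Bern → queue [Minsk, Manila, Doha, Sofia, Tunis, Riga, Vilnius, Seoul]
Visit Minsk → queue [Manila, Doha, Sofia, Tunis, Riga, Vilnius, Seoul]
Visit Manila → queue [Doha, Sofia, Tunis, Riga, Vilnius, Seoul]
Visit Doha → queue [Sofia, Tunis, Riga, Vilnius, Seoul]
Visit Sofia → queue [Tunis, Riga, Vilnius, Seoul]
Visit Tunis → queue [Riga, Vilnius, Seoul]
Visit Riga → queue [Vilnius, Seoul]
Visit Vilnius → queue [Seoul]
Visit Seoul → queue []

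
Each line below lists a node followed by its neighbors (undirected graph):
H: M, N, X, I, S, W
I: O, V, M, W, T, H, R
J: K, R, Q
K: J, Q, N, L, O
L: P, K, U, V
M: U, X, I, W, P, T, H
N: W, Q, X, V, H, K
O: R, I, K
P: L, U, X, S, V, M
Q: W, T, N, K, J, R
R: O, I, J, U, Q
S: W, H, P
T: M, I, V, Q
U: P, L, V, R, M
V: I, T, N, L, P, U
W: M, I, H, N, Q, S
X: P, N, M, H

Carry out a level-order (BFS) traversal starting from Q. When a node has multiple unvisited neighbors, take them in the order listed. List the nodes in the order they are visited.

Visit Q; enqueue W, T, N, K, J, R → queue [W, T, N, K, J, R]
Visit W; enqueue M, I, H, S → queue [T, N, K, J, R, M, I, H, S]
Visit T; enqueue V → queue [N, K, J, R, M, I, H, S, V]
Visit N; enqueue X → queue [K, J, R, M, I, H, S, V, X]
Visit K; enqueue L, O → queue [J, R, M, I, H, S, V, X, L, O]
Visit J → queue [R, M, I, H, S, V, X, L, O]
Visit R; enqueue U → queue [M, I, H, S, V, X, L, O, U]
Visit M; enqueue P → queue [I, H, S, V, X, L, O, U, P]
Visit I → queue [H, S, V, X, L, O, U, P]
Visit H → queue [S, V, X, L, O, U, P]
Visit S → queue [V, X, L, O, U, P]
Visit V → queue [X, L, O, U, P]
Visit X → queue [L, O, U, P]
Visit L → queue [O, U, P]
Visit O → queue [U, P]
Visit U → queue [P]
Visit P → queue []

Q, W, T, N, K, J, R, M, I, H, S, V, X, L, O, U, P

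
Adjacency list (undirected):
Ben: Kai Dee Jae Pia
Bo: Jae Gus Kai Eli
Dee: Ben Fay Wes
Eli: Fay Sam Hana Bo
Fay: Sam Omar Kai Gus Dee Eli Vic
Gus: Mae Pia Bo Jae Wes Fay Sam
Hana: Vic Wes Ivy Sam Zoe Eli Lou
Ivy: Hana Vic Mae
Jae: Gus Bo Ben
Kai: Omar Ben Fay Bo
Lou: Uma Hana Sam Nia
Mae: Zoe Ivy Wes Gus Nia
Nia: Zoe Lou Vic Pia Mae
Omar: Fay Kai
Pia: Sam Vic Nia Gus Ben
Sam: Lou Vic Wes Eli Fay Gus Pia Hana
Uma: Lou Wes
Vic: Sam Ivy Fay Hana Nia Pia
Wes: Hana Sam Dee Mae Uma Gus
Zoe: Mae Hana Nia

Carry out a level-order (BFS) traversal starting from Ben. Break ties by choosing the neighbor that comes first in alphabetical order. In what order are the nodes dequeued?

Visit Ben; enqueue Dee, Jae, Kai, Pia → queue [Dee, Jae, Kai, Pia]
Visit Dee; enqueue Fay, Wes → queue [Jae, Kai, Pia, Fay, Wes]
Visit Jae; enqueue Bo, Gus → queue [Kai, Pia, Fay, Wes, Bo, Gus]
Visit Kai; enqueue Omar → queue [Pia, Fay, Wes, Bo, Gus, Omar]
Visit Pia; enqueue Nia, Sam, Vic → queue [Fay, Wes, Bo, Gus, Omar, Nia, Sam, Vic]
Visit Fay; enqueue Eli → queue [Wes, Bo, Gus, Omar, Nia, Sam, Vic, Eli]
Visit Wes; enqueue Hana, Mae, Uma → queue [Bo, Gus, Omar, Nia, Sam, Vic, Eli, Hana, Mae, Uma]
Visit Bo → queue [Gus, Omar, Nia, Sam, Vic, Eli, Hana, Mae, Uma]
Visit Gus → queue [Omar, Nia, Sam, Vic, Eli, Hana, Mae, Uma]
Visit Omar → queue [Nia, Sam, Vic, Eli, Hana, Mae, Uma]
Visit Nia; enqueue Lou, Zoe → queue [Sam, Vic, Eli, Hana, Mae, Uma, Lou, Zoe]
Visit Sam → queue [Vic, Eli, Hana, Mae, Uma, Lou, Zoe]
Visit Vic; enqueue Ivy → queue [Eli, Hana, Mae, Uma, Lou, Zoe, Ivy]
Visit Eli → queue [Hana, Mae, Uma, Lou, Zoe, Ivy]
Visit Hana → queue [Mae, Uma, Lou, Zoe, Ivy]
Visit Mae → queue [Uma, Lou, Zoe, Ivy]
Visit Uma → queue [Lou, Zoe, Ivy]
Visit Lou → queue [Zoe, Ivy]
Visit Zoe → queue [Ivy]
Visit Ivy → queue []

Ben, Dee, Jae, Kai, Pia, Fay, Wes, Bo, Gus, Omar, Nia, Sam, Vic, Eli, Hana, Mae, Uma, Lou, Zoe, Ivy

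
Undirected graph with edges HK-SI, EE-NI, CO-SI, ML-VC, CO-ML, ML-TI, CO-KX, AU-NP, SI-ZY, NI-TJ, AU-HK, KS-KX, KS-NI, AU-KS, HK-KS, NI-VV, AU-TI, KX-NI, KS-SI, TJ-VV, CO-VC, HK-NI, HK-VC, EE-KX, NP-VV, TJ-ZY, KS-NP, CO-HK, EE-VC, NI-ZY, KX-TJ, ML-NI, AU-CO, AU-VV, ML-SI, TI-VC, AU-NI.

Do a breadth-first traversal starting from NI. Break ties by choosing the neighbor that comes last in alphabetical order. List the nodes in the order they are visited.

Visit NI; enqueue ZY, VV, TJ, ML, KX, KS, HK, EE, AU → queue [ZY, VV, TJ, ML, KX, KS, HK, EE, AU]
Visit ZY; enqueue SI → queue [VV, TJ, ML, KX, KS, HK, EE, AU, SI]
Visit VV; enqueue NP → queue [TJ, ML, KX, KS, HK, EE, AU, SI, NP]
Visit TJ → queue [ML, KX, KS, HK, EE, AU, SI, NP]
Visit ML; enqueue VC, TI, CO → queue [KX, KS, HK, EE, AU, SI, NP, VC, TI, CO]
Visit KX → queue [KS, HK, EE, AU, SI, NP, VC, TI, CO]
Visit KS → queue [HK, EE, AU, SI, NP, VC, TI, CO]
Visit HK → queue [EE, AU, SI, NP, VC, TI, CO]
Visit EE → queue [AU, SI, NP, VC, TI, CO]
Visit AU → queue [SI, NP, VC, TI, CO]
Visit SI → queue [NP, VC, TI, CO]
Visit NP → queue [VC, TI, CO]
Visit VC → queue [TI, CO]
Visit TI → queue [CO]
Visit CO → queue []

NI ZY VV TJ ML KX KS HK EE AU SI NP VC TI CO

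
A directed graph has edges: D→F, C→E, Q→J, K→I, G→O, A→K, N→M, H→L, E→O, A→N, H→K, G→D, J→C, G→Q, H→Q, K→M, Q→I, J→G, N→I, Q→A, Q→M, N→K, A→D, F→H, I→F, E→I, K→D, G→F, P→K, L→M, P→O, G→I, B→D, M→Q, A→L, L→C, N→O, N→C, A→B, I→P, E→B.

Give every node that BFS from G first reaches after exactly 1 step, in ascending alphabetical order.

Level 0: G
Level 1: D, F, I, O, Q
Level 2: A, H, J, M, P
Level 3: B, C, K, L, N
Level 4: E

D, F, I, O, Q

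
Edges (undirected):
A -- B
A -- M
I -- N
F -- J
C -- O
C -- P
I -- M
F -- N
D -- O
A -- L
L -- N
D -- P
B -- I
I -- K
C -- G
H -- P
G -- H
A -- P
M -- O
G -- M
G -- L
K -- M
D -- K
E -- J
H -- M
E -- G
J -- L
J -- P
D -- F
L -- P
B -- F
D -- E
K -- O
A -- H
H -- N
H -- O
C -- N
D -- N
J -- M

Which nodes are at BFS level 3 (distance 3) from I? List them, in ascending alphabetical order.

E, P

Level 0: I
Level 1: B, K, M, N
Level 2: A, C, D, F, G, H, J, L, O
Level 3: E, P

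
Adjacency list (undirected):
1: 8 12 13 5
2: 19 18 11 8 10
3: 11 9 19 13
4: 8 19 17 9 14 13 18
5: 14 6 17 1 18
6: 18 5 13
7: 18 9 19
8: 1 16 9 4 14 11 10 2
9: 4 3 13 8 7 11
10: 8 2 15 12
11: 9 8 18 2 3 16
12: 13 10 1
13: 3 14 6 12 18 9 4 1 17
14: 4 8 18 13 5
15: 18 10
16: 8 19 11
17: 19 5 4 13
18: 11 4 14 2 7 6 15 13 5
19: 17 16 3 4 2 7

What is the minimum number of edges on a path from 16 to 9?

2

Level 0: 16
Level 1: 8, 11, 19
Level 2: 1, 2, 3, 4, 7, 9, 10, 14, 17, 18
Level 3: 5, 6, 12, 13, 15
9 first appears at level 2.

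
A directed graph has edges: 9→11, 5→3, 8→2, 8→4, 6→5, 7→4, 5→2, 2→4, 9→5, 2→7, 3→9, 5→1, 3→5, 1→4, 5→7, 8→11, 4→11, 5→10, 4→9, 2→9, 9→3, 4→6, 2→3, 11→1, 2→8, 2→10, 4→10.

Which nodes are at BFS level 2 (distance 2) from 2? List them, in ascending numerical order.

5, 6, 11

Level 0: 2
Level 1: 3, 4, 7, 8, 9, 10
Level 2: 5, 6, 11
Level 3: 1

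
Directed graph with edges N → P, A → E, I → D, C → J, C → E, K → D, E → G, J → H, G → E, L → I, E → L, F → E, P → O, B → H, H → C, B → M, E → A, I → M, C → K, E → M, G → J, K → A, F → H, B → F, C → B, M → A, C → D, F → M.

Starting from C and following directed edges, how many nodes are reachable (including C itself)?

13

BFS from C visits: C, K, J, E, D, B, A, H, M, L, G, F, I
Reachable nodes: 13 of 16 total.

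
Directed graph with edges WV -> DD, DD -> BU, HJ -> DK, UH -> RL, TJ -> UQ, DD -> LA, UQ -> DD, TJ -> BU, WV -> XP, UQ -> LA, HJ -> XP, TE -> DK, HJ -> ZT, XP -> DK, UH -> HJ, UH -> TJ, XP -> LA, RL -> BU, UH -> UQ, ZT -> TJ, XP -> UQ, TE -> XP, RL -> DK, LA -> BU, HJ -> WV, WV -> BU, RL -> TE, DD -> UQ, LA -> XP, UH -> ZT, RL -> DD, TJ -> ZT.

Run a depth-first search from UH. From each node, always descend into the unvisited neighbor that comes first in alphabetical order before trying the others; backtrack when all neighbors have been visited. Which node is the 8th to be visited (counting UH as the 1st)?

XP

Visit UH
UH → HJ
HJ → DK
HJ → WV
WV → BU
WV → DD
DD → LA
LA → XP
XP → UQ
HJ → ZT
ZT → TJ
UH → RL
RL → TE

Visit order: UH, HJ, DK, WV, BU, DD, LA, XP, UQ, ZT, TJ, RL, TE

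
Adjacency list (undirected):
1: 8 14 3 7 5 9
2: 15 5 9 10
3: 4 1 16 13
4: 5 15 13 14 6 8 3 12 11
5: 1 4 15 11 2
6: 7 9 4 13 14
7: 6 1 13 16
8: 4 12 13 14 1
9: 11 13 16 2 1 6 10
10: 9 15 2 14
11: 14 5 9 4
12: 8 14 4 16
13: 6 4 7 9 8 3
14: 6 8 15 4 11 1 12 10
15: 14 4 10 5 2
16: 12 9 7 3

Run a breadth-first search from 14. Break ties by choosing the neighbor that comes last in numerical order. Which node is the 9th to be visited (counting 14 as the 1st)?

1

Visit 14; enqueue 15, 12, 11, 10, 8, 6, 4, 1 → queue [15, 12, 11, 10, 8, 6, 4, 1]
Visit 15; enqueue 5, 2 → queue [12, 11, 10, 8, 6, 4, 1, 5, 2]
Visit 12; enqueue 16 → queue [11, 10, 8, 6, 4, 1, 5, 2, 16]
Visit 11; enqueue 9 → queue [10, 8, 6, 4, 1, 5, 2, 16, 9]
Visit 10 → queue [8, 6, 4, 1, 5, 2, 16, 9]
Visit 8; enqueue 13 → queue [6, 4, 1, 5, 2, 16, 9, 13]
Visit 6; enqueue 7 → queue [4, 1, 5, 2, 16, 9, 13, 7]
Visit 4; enqueue 3 → queue [1, 5, 2, 16, 9, 13, 7, 3]
Visit 1 → queue [5, 2, 16, 9, 13, 7, 3]
Visit 5 → queue [2, 16, 9, 13, 7, 3]
Visit 2 → queue [16, 9, 13, 7, 3]
Visit 16 → queue [9, 13, 7, 3]
Visit 9 → queue [13, 7, 3]
Visit 13 → queue [7, 3]
Visit 7 → queue [3]
Visit 3 → queue []

Visit order: 14, 15, 12, 11, 10, 8, 6, 4, 1, 5, 2, 16, 9, 13, 7, 3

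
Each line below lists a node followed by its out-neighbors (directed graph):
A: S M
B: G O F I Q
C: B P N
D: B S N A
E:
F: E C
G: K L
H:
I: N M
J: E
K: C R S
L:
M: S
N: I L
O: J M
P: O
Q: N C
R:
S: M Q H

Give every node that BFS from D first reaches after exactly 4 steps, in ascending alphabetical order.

P, R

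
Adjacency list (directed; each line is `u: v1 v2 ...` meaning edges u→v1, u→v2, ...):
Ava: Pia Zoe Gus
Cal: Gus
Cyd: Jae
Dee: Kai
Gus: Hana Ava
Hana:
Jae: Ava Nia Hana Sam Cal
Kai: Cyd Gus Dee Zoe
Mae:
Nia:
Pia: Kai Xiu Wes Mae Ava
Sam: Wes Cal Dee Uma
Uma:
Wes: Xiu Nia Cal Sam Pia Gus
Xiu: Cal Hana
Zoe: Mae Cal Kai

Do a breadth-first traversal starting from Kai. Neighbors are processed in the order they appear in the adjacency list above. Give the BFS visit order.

Visit Kai; enqueue Cyd, Gus, Dee, Zoe → queue [Cyd, Gus, Dee, Zoe]
Visit Cyd; enqueue Jae → queue [Gus, Dee, Zoe, Jae]
Visit Gus; enqueue Hana, Ava → queue [Dee, Zoe, Jae, Hana, Ava]
Visit Dee → queue [Zoe, Jae, Hana, Ava]
Visit Zoe; enqueue Mae, Cal → queue [Jae, Hana, Ava, Mae, Cal]
Visit Jae; enqueue Nia, Sam → queue [Hana, Ava, Mae, Cal, Nia, Sam]
Visit Hana → queue [Ava, Mae, Cal, Nia, Sam]
Visit Ava; enqueue Pia → queue [Mae, Cal, Nia, Sam, Pia]
Visit Mae → queue [Cal, Nia, Sam, Pia]
Visit Cal → queue [Nia, Sam, Pia]
Visit Nia → queue [Sam, Pia]
Visit Sam; enqueue Wes, Uma → queue [Pia, Wes, Uma]
Visit Pia; enqueue Xiu → queue [Wes, Uma, Xiu]
Visit Wes → queue [Uma, Xiu]
Visit Uma → queue [Xiu]
Visit Xiu → queue []

Kai, Cyd, Gus, Dee, Zoe, Jae, Hana, Ava, Mae, Cal, Nia, Sam, Pia, Wes, Uma, Xiu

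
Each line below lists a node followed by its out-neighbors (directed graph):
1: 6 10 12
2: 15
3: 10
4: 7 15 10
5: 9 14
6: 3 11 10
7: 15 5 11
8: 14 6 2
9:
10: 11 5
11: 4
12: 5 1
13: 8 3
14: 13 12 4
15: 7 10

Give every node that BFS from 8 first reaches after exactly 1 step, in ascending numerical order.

2, 6, 14

Level 0: 8
Level 1: 2, 6, 14
Level 2: 3, 4, 10, 11, 12, 13, 15
Level 3: 1, 5, 7
Level 4: 9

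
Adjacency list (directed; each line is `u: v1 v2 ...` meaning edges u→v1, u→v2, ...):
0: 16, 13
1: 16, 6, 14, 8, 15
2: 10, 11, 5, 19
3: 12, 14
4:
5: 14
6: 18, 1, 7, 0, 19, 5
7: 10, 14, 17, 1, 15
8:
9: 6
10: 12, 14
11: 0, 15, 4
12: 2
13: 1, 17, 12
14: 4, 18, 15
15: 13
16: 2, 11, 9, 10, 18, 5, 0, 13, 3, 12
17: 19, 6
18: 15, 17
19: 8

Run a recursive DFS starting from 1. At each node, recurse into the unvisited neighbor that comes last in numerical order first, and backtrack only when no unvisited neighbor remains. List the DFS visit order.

Visit 1
1 → 16
16 → 18
18 → 17
17 → 19
19 → 8
17 → 6
6 → 7
7 → 15
15 → 13
13 → 12
12 → 2
2 → 11
11 → 4
11 → 0
2 → 10
10 → 14
2 → 5
16 → 9
16 → 3

1, 16, 18, 17, 19, 8, 6, 7, 15, 13, 12, 2, 11, 4, 0, 10, 14, 5, 9, 3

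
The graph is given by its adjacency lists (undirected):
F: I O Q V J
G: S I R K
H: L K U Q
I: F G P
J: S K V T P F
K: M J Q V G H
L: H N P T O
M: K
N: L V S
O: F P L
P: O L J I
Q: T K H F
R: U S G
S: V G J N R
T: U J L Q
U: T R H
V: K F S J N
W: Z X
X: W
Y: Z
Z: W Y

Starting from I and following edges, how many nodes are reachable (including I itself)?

17

BFS from I visits: I, F, G, P, O, Q, V, J, S, R, K, L, T, H, N, U, M
Reachable nodes: 17 of 21 total.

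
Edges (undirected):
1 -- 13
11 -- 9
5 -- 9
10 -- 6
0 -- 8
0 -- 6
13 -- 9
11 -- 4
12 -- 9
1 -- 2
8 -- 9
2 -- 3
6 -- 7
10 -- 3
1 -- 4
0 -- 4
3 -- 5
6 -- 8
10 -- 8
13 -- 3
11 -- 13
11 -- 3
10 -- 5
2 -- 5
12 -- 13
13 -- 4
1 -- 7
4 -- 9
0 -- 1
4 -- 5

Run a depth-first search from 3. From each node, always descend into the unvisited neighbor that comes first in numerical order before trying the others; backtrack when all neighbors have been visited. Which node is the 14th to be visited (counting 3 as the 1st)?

Visit 3
3 → 2
2 → 1
1 → 0
0 → 4
4 → 5
5 → 9
9 → 8
8 → 6
6 → 7
6 → 10
9 → 11
11 → 13
13 → 12

Visit order: 3, 2, 1, 0, 4, 5, 9, 8, 6, 7, 10, 11, 13, 12

12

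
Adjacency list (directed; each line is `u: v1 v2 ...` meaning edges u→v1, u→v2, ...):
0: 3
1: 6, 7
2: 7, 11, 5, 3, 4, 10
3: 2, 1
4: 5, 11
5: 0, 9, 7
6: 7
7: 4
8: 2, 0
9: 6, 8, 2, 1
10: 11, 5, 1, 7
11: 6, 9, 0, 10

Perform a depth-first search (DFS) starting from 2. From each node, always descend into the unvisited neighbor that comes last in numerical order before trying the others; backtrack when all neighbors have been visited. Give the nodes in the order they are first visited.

2 11 10 7 4 5 9 8 0 3 1 6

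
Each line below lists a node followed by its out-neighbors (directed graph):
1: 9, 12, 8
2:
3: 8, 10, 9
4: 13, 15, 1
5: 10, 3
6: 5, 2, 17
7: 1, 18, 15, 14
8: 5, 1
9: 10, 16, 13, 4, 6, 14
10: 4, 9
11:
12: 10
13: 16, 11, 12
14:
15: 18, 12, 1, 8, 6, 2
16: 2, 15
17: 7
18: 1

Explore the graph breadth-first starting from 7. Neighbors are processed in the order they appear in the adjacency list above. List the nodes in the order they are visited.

Visit 7; enqueue 1, 18, 15, 14 → queue [1, 18, 15, 14]
Visit 1; enqueue 9, 12, 8 → queue [18, 15, 14, 9, 12, 8]
Visit 18 → queue [15, 14, 9, 12, 8]
Visit 15; enqueue 6, 2 → queue [14, 9, 12, 8, 6, 2]
Visit 14 → queue [9, 12, 8, 6, 2]
Visit 9; enqueue 10, 16, 13, 4 → queue [12, 8, 6, 2, 10, 16, 13, 4]
Visit 12 → queue [8, 6, 2, 10, 16, 13, 4]
Visit 8; enqueue 5 → queue [6, 2, 10, 16, 13, 4, 5]
Visit 6; enqueue 17 → queue [2, 10, 16, 13, 4, 5, 17]
Visit 2 → queue [10, 16, 13, 4, 5, 17]
Visit 10 → queue [16, 13, 4, 5, 17]
Visit 16 → queue [13, 4, 5, 17]
Visit 13; enqueue 11 → queue [4, 5, 17, 11]
Visit 4 → queue [5, 17, 11]
Visit 5; enqueue 3 → queue [17, 11, 3]
Visit 17 → queue [11, 3]
Visit 11 → queue [3]
Visit 3 → queue []

7 → 1 → 18 → 15 → 14 → 9 → 12 → 8 → 6 → 2 → 10 → 16 → 13 → 4 → 5 → 17 → 11 → 3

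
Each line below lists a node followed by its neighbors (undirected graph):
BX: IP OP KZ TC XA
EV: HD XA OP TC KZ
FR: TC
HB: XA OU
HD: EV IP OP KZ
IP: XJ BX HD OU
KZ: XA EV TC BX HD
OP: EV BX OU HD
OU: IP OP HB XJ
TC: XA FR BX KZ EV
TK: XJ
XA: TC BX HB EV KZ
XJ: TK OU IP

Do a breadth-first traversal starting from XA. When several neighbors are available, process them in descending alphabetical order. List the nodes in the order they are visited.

Visit XA; enqueue TC, KZ, HB, EV, BX → queue [TC, KZ, HB, EV, BX]
Visit TC; enqueue FR → queue [KZ, HB, EV, BX, FR]
Visit KZ; enqueue HD → queue [HB, EV, BX, FR, HD]
Visit HB; enqueue OU → queue [EV, BX, FR, HD, OU]
Visit EV; enqueue OP → queue [BX, FR, HD, OU, OP]
Visit BX; enqueue IP → queue [FR, HD, OU, OP, IP]
Visit FR → queue [HD, OU, OP, IP]
Visit HD → queue [OU, OP, IP]
Visit OU; enqueue XJ → queue [OP, IP, XJ]
Visit OP → queue [IP, XJ]
Visit IP → queue [XJ]
Visit XJ; enqueue TK → queue [TK]
Visit TK → queue []

XA TC KZ HB EV BX FR HD OU OP IP XJ TK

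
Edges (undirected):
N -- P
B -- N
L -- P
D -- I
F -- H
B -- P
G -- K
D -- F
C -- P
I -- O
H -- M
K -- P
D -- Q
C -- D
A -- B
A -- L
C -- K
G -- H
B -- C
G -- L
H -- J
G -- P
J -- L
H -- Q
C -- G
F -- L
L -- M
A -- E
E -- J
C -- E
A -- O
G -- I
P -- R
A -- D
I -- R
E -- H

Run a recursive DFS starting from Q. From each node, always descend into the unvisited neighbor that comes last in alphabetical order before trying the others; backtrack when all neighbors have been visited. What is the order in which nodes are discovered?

Q, H, M, L, P, R, I, O, A, E, J, C, K, G, D, F, B, N

Visit Q
Q → H
H → M
M → L
L → P
P → R
R → I
I → O
O → A
A → E
E → J
E → C
C → K
K → G
C → D
D → F
C → B
B → N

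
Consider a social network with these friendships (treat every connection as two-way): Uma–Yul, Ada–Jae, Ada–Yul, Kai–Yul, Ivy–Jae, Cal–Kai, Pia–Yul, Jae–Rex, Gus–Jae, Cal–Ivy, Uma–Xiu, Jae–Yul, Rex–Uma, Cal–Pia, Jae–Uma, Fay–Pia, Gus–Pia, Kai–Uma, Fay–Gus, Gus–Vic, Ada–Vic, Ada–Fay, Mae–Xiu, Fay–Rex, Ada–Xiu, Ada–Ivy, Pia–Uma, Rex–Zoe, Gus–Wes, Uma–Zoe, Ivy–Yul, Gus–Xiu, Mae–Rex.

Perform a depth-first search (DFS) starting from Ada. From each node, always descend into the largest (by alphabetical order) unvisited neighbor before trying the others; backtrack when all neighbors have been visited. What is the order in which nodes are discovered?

Visit Ada
Ada → Yul
Yul → Uma
Uma → Zoe
Zoe → Rex
Rex → Mae
Mae → Xiu
Xiu → Gus
Gus → Wes
Gus → Vic
Gus → Pia
Pia → Fay
Pia → Cal
Cal → Kai
Cal → Ivy
Ivy → Jae

Ada → Yul → Uma → Zoe → Rex → Mae → Xiu → Gus → Wes → Vic → Pia → Fay → Cal → Kai → Ivy → Jae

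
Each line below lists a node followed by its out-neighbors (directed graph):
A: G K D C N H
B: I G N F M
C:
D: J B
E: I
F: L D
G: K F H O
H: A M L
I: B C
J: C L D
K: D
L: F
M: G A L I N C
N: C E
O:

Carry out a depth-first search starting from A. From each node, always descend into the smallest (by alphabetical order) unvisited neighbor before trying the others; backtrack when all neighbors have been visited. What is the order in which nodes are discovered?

A, C, D, B, F, L, G, H, M, I, N, E, K, O, J

Visit A
A → C
A → D
D → B
B → F
F → L
B → G
G → H
H → M
M → I
M → N
N → E
G → K
G → O
D → J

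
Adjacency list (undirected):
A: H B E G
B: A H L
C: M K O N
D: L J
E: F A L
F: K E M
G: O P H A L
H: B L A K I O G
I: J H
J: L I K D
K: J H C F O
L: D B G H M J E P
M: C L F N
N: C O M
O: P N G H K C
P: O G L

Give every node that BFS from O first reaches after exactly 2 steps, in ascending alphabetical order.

Level 0: O
Level 1: C, G, H, K, N, P
Level 2: A, B, F, I, J, L, M
Level 3: D, E

A, B, F, I, J, L, M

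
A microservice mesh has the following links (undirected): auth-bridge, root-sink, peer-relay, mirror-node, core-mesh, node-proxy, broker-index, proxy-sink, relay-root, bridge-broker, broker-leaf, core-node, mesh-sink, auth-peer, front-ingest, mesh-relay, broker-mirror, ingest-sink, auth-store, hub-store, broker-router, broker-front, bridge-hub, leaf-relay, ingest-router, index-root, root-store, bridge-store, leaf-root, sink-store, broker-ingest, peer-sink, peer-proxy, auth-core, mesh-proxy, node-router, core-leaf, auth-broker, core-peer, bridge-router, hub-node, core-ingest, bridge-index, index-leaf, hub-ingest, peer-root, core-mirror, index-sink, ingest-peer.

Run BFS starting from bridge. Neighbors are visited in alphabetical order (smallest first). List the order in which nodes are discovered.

bridge, auth, broker, hub, index, router, store, core, peer, front, ingest, leaf, mirror, node, root, sink, mesh, proxy, relay

Visit bridge; enqueue auth, broker, hub, index, router, store → queue [auth, broker, hub, index, router, store]
Visit auth; enqueue core, peer → queue [broker, hub, index, router, store, core, peer]
Visit broker; enqueue front, ingest, leaf, mirror → queue [hub, index, router, store, core, peer, front, ingest, leaf, mirror]
Visit hub; enqueue node → queue [index, router, store, core, peer, front, ingest, leaf, mirror, node]
Visit index; enqueue root, sink → queue [router, store, core, peer, front, ingest, leaf, mirror, node, root, sink]
Visit router → queue [store, core, peer, front, ingest, leaf, mirror, node, root, sink]
Visit store → queue [core, peer, front, ingest, leaf, mirror, node, root, sink]
Visit core; enqueue mesh → queue [peer, front, ingest, leaf, mirror, node, root, sink, mesh]
Visit peer; enqueue proxy, relay → queue [front, ingest, leaf, mirror, node, root, sink, mesh, proxy, relay]
Visit front → queue [ingest, leaf, mirror, node, root, sink, mesh, proxy, relay]
Visit ingest → queue [leaf, mirror, node, root, sink, mesh, proxy, relay]
Visit leaf → queue [mirror, node, root, sink, mesh, proxy, relay]
Visit mirror → queue [node, root, sink, mesh, proxy, relay]
Visit node → queue [root, sink, mesh, proxy, relay]
Visit root → queue [sink, mesh, proxy, relay]
Visit sink → queue [mesh, proxy, relay]
Visit mesh → queue [proxy, relay]
Visit proxy → queue [relay]
Visit relay → queue []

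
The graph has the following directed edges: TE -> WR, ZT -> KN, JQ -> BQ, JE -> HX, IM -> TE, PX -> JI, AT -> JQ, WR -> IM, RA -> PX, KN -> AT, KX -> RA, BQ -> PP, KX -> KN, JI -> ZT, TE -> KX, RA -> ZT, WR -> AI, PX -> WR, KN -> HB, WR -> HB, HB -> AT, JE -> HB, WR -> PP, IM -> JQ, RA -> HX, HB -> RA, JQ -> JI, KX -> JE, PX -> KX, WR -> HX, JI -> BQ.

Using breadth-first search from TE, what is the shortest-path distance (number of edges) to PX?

Level 0: TE
Level 1: KX, WR
Level 2: AI, HB, HX, IM, JE, KN, PP, RA
Level 3: AT, JQ, PX, ZT
Level 4: BQ, JI
PX first appears at level 3.

3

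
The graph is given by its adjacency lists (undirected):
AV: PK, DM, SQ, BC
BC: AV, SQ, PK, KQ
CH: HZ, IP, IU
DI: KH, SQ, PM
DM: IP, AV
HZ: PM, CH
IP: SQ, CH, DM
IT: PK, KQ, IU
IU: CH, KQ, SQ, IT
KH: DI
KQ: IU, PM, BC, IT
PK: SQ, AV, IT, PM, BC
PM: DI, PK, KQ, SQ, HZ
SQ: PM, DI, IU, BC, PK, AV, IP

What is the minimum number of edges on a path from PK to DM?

Level 0: PK
Level 1: AV, BC, IT, PM, SQ
Level 2: DI, DM, HZ, IP, IU, KQ
Level 3: CH, KH
DM first appears at level 2.

2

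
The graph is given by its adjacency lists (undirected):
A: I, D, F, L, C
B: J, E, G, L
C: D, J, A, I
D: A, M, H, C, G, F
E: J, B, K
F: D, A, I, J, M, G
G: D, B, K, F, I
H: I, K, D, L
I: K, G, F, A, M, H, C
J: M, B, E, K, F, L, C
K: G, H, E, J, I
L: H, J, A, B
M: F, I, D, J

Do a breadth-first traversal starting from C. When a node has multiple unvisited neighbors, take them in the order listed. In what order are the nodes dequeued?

Visit C; enqueue D, J, A, I → queue [D, J, A, I]
Visit D; enqueue M, H, G, F → queue [J, A, I, M, H, G, F]
Visit J; enqueue B, E, K, L → queue [A, I, M, H, G, F, B, E, K, L]
Visit A → queue [I, M, H, G, F, B, E, K, L]
Visit I → queue [M, H, G, F, B, E, K, L]
Visit M → queue [H, G, F, B, E, K, L]
Visit H → queue [G, F, B, E, K, L]
Visit G → queue [F, B, E, K, L]
Visit F → queue [B, E, K, L]
Visit B → queue [E, K, L]
Visit E → queue [K, L]
Visit K → queue [L]
Visit L → queue []

C D J A I M H G F B E K L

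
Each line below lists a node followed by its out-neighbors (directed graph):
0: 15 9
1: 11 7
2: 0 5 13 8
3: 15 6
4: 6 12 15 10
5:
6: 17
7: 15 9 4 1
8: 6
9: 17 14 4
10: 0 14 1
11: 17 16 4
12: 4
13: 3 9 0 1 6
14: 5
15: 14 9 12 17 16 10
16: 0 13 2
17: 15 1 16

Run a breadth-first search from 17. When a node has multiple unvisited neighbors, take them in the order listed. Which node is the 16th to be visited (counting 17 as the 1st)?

3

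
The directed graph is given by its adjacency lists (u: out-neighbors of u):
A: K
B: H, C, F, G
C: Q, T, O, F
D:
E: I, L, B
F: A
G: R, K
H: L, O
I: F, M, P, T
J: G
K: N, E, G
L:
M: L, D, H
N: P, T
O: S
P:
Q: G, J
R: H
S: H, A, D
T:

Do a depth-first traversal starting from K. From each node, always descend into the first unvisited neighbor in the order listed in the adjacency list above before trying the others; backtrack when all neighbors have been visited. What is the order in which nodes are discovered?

K, N, P, T, E, I, F, A, M, L, D, H, O, S, B, C, Q, G, R, J

Visit K
K → N
N → P
N → T
K → E
E → I
I → F
F → A
I → M
M → L
M → D
M → H
H → O
O → S
E → B
B → C
C → Q
Q → G
G → R
Q → J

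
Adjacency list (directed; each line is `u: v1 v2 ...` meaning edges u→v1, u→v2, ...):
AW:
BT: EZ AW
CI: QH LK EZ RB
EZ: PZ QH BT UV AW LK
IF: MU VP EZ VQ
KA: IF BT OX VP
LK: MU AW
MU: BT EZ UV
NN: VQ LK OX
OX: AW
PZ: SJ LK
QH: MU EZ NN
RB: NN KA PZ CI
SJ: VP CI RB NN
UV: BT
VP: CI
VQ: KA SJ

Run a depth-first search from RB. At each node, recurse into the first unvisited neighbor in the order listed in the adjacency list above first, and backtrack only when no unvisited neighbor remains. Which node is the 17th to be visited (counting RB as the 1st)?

Visit RB
RB → NN
NN → VQ
VQ → KA
KA → IF
IF → MU
MU → BT
BT → EZ
EZ → PZ
PZ → SJ
SJ → VP
VP → CI
CI → QH
CI → LK
LK → AW
EZ → UV
KA → OX

Visit order: RB, NN, VQ, KA, IF, MU, BT, EZ, PZ, SJ, VP, CI, QH, LK, AW, UV, OX

OX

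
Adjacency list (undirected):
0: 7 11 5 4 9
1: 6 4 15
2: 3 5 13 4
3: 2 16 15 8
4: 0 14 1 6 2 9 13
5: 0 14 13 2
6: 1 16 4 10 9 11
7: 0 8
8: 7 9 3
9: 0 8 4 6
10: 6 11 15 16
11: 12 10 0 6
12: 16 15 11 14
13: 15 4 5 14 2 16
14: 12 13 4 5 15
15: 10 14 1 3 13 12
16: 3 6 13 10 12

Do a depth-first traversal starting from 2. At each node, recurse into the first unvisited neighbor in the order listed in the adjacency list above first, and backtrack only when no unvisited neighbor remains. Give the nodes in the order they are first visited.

2 -> 3 -> 16 -> 6 -> 1 -> 4 -> 0 -> 7 -> 8 -> 9 -> 11 -> 12 -> 15 -> 10 -> 14 -> 13 -> 5

Visit 2
2 → 3
3 → 16
16 → 6
6 → 1
1 → 4
4 → 0
0 → 7
7 → 8
8 → 9
0 → 11
11 → 12
12 → 15
15 → 10
15 → 14
14 → 13
13 → 5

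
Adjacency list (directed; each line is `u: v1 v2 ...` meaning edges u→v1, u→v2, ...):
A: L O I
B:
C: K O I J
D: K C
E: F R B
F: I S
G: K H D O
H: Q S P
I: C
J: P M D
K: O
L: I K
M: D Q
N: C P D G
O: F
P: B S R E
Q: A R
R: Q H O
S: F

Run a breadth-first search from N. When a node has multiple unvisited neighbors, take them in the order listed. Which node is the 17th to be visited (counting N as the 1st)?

Visit N; enqueue C, P, D, G → queue [C, P, D, G]
Visit C; enqueue K, O, I, J → queue [P, D, G, K, O, I, J]
Visit P; enqueue B, S, R, E → queue [D, G, K, O, I, J, B, S, R, E]
Visit D → queue [G, K, O, I, J, B, S, R, E]
Visit G; enqueue H → queue [K, O, I, J, B, S, R, E, H]
Visit K → queue [O, I, J, B, S, R, E, H]
Visit O; enqueue F → queue [I, J, B, S, R, E, H, F]
Visit I → queue [J, B, S, R, E, H, F]
Visit J; enqueue M → queue [B, S, R, E, H, F, M]
Visit B → queue [S, R, E, H, F, M]
Visit S → queue [R, E, H, F, M]
Visit R; enqueue Q → queue [E, H, F, M, Q]
Visit E → queue [H, F, M, Q]
Visit H → queue [F, M, Q]
Visit F → queue [M, Q]
Visit M → queue [Q]
Visit Q; enqueue A → queue [A]
Visit A; enqueue L → queue [L]
Visit L → queue []

Visit order: N, C, P, D, G, K, O, I, J, B, S, R, E, H, F, M, Q, A, L

Q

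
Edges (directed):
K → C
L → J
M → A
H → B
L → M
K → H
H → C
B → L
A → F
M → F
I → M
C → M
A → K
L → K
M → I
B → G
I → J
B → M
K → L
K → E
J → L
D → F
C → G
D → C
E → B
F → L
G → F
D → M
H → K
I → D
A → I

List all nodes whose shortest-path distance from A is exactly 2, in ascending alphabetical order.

C, D, E, H, J, L, M

Level 0: A
Level 1: F, I, K
Level 2: C, D, E, H, J, L, M
Level 3: B, G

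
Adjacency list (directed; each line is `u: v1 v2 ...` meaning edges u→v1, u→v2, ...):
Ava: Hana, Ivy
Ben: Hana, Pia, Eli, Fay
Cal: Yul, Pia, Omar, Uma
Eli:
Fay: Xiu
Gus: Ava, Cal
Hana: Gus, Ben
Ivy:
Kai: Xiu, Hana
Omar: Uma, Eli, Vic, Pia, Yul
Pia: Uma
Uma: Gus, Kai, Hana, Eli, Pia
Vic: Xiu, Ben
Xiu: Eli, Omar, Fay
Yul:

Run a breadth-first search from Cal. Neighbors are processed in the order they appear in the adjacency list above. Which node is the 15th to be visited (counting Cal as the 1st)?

Visit Cal; enqueue Yul, Pia, Omar, Uma → queue [Yul, Pia, Omar, Uma]
Visit Yul → queue [Pia, Omar, Uma]
Visit Pia → queue [Omar, Uma]
Visit Omar; enqueue Eli, Vic → queue [Uma, Eli, Vic]
Visit Uma; enqueue Gus, Kai, Hana → queue [Eli, Vic, Gus, Kai, Hana]
Visit Eli → queue [Vic, Gus, Kai, Hana]
Visit Vic; enqueue Xiu, Ben → queue [Gus, Kai, Hana, Xiu, Ben]
Visit Gus; enqueue Ava → queue [Kai, Hana, Xiu, Ben, Ava]
Visit Kai → queue [Hana, Xiu, Ben, Ava]
Visit Hana → queue [Xiu, Ben, Ava]
Visit Xiu; enqueue Fay → queue [Ben, Ava, Fay]
Visit Ben → queue [Ava, Fay]
Visit Ava; enqueue Ivy → queue [Fay, Ivy]
Visit Fay → queue [Ivy]
Visit Ivy → queue []

Visit order: Cal, Yul, Pia, Omar, Uma, Eli, Vic, Gus, Kai, Hana, Xiu, Ben, Ava, Fay, Ivy

Ivy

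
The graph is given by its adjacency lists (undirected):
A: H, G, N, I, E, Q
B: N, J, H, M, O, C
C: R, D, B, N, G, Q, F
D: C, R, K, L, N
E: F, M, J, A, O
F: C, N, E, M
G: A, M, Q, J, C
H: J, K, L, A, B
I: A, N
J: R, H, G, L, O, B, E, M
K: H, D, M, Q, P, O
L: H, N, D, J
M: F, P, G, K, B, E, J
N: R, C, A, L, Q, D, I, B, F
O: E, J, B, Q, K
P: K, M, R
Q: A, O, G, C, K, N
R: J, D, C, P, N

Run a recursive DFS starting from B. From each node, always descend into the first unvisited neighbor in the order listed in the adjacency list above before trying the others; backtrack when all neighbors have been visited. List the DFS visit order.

B -> N -> R -> J -> H -> K -> D -> C -> G -> A -> I -> E -> F -> M -> P -> O -> Q -> L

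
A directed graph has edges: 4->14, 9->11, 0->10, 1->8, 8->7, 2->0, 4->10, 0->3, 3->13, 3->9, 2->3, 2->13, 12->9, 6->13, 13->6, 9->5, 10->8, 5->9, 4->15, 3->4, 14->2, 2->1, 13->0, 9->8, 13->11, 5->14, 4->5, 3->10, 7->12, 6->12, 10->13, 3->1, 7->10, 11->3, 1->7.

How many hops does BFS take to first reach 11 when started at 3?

2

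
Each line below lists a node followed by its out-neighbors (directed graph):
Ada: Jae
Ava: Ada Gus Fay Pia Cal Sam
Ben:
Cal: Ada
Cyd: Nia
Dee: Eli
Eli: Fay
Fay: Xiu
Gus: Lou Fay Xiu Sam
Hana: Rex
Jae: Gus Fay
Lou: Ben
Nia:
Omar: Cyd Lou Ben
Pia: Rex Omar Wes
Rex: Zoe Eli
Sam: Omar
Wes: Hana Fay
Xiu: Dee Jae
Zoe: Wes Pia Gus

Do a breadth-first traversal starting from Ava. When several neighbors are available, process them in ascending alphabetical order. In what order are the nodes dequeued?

Ava → Ada → Cal → Fay → Gus → Pia → Sam → Jae → Xiu → Lou → Omar → Rex → Wes → Dee → Ben → Cyd → Eli → Zoe → Hana → Nia

Visit Ava; enqueue Ada, Cal, Fay, Gus, Pia, Sam → queue [Ada, Cal, Fay, Gus, Pia, Sam]
Visit Ada; enqueue Jae → queue [Cal, Fay, Gus, Pia, Sam, Jae]
Visit Cal → queue [Fay, Gus, Pia, Sam, Jae]
Visit Fay; enqueue Xiu → queue [Gus, Pia, Sam, Jae, Xiu]
Visit Gus; enqueue Lou → queue [Pia, Sam, Jae, Xiu, Lou]
Visit Pia; enqueue Omar, Rex, Wes → queue [Sam, Jae, Xiu, Lou, Omar, Rex, Wes]
Visit Sam → queue [Jae, Xiu, Lou, Omar, Rex, Wes]
Visit Jae → queue [Xiu, Lou, Omar, Rex, Wes]
Visit Xiu; enqueue Dee → queue [Lou, Omar, Rex, Wes, Dee]
Visit Lou; enqueue Ben → queue [Omar, Rex, Wes, Dee, Ben]
Visit Omar; enqueue Cyd → queue [Rex, Wes, Dee, Ben, Cyd]
Visit Rex; enqueue Eli, Zoe → queue [Wes, Dee, Ben, Cyd, Eli, Zoe]
Visit Wes; enqueue Hana → queue [Dee, Ben, Cyd, Eli, Zoe, Hana]
Visit Dee → queue [Ben, Cyd, Eli, Zoe, Hana]
Visit Ben → queue [Cyd, Eli, Zoe, Hana]
Visit Cyd; enqueue Nia → queue [Eli, Zoe, Hana, Nia]
Visit Eli → queue [Zoe, Hana, Nia]
Visit Zoe → queue [Hana, Nia]
Visit Hana → queue [Nia]
Visit Nia → queue []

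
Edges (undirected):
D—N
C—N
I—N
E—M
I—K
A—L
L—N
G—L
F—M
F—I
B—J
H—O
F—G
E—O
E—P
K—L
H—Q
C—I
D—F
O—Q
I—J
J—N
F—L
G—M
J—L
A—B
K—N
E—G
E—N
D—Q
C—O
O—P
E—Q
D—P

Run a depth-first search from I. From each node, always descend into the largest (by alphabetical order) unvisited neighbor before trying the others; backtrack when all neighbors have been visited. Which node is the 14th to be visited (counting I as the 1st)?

Visit I
I → N
N → L
L → K
L → J
J → B
B → A
L → G
G → M
M → F
F → D
D → Q
Q → O
O → P
P → E
O → H
O → C

Visit order: I, N, L, K, J, B, A, G, M, F, D, Q, O, P, E, H, C

P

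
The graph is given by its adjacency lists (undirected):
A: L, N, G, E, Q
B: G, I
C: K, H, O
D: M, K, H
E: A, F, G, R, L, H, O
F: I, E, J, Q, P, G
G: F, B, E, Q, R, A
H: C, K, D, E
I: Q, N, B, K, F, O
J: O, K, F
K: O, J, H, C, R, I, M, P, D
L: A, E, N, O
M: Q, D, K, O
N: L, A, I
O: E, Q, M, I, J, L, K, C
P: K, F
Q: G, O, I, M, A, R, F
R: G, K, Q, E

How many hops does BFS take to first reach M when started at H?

2

Level 0: H
Level 1: C, D, E, K
Level 2: A, F, G, I, J, L, M, O, P, R
Level 3: B, N, Q
M first appears at level 2.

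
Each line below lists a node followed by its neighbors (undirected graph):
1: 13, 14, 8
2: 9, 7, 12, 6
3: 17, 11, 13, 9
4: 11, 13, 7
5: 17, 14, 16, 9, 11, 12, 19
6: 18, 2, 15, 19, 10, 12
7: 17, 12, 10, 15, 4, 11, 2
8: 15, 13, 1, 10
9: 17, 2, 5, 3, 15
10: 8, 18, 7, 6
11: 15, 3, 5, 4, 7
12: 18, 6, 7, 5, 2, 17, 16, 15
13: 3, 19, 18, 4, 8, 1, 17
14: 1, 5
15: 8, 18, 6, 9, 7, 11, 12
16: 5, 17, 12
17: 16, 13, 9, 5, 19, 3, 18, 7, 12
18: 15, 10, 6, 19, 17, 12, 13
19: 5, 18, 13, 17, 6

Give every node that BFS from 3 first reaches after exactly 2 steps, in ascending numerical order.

Level 0: 3
Level 1: 9, 11, 13, 17
Level 2: 1, 2, 4, 5, 7, 8, 12, 15, 16, 18, 19
Level 3: 6, 10, 14

1, 2, 4, 5, 7, 8, 12, 15, 16, 18, 19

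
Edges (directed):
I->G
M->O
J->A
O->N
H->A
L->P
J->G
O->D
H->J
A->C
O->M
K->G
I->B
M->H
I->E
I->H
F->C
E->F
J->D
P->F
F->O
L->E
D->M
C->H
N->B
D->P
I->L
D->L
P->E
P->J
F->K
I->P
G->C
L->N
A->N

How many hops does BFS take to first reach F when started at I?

2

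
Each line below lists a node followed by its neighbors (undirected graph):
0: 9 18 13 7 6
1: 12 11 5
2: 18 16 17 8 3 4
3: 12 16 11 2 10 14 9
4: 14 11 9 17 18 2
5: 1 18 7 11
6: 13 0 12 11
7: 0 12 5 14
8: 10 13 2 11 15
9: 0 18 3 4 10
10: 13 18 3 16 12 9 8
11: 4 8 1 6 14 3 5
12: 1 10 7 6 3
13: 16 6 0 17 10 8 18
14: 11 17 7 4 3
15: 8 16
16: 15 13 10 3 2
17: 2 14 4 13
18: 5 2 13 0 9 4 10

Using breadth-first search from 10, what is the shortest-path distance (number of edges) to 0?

Level 0: 10
Level 1: 3, 8, 9, 12, 13, 16, 18
Level 2: 0, 1, 2, 4, 5, 6, 7, 11, 14, 15, 17
0 first appears at level 2.

2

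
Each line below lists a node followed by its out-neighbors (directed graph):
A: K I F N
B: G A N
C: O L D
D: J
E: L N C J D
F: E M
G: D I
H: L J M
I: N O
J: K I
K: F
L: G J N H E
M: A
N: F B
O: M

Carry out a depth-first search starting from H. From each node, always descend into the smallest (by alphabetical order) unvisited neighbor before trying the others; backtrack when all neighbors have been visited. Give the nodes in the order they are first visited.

Visit H
H → J
J → I
I → N
N → B
B → A
A → F
F → E
E → C
C → D
C → L
L → G
C → O
O → M
A → K

H -> J -> I -> N -> B -> A -> F -> E -> C -> D -> L -> G -> O -> M -> K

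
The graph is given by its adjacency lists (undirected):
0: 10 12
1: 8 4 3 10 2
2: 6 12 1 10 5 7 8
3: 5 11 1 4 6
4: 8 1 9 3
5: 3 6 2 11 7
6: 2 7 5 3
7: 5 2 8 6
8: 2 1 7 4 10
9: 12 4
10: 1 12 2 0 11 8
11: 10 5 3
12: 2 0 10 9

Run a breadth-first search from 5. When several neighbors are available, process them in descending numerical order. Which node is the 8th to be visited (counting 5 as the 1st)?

Visit 5; enqueue 11, 7, 6, 3, 2 → queue [11, 7, 6, 3, 2]
Visit 11; enqueue 10 → queue [7, 6, 3, 2, 10]
Visit 7; enqueue 8 → queue [6, 3, 2, 10, 8]
Visit 6 → queue [3, 2, 10, 8]
Visit 3; enqueue 4, 1 → queue [2, 10, 8, 4, 1]
Visit 2; enqueue 12 → queue [10, 8, 4, 1, 12]
Visit 10; enqueue 0 → queue [8, 4, 1, 12, 0]
Visit 8 → queue [4, 1, 12, 0]
Visit 4; enqueue 9 → queue [1, 12, 0, 9]
Visit 1 → queue [12, 0, 9]
Visit 12 → queue [0, 9]
Visit 0 → queue [9]
Visit 9 → queue []

Visit order: 5, 11, 7, 6, 3, 2, 10, 8, 4, 1, 12, 0, 9

8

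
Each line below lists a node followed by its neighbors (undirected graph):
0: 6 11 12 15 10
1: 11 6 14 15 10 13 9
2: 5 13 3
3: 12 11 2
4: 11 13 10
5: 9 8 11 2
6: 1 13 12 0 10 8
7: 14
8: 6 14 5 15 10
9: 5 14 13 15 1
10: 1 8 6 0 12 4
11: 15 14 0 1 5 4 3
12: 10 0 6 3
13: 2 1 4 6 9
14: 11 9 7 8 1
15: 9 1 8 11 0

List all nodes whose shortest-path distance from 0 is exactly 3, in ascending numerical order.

Level 0: 0
Level 1: 6, 10, 11, 12, 15
Level 2: 1, 3, 4, 5, 8, 9, 13, 14
Level 3: 2, 7

2, 7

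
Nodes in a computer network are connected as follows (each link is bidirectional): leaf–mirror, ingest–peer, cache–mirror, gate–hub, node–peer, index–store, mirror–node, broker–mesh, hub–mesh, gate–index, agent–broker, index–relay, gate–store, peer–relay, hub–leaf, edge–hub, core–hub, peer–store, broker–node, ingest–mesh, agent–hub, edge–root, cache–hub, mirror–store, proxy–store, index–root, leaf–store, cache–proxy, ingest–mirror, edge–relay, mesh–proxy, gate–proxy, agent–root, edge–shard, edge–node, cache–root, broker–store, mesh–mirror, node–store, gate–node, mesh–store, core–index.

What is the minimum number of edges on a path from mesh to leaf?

2

Level 0: mesh
Level 1: broker, hub, ingest, mirror, proxy, store
Level 2: agent, cache, core, edge, gate, index, leaf, node, peer
Level 3: relay, root, shard
leaf first appears at level 2.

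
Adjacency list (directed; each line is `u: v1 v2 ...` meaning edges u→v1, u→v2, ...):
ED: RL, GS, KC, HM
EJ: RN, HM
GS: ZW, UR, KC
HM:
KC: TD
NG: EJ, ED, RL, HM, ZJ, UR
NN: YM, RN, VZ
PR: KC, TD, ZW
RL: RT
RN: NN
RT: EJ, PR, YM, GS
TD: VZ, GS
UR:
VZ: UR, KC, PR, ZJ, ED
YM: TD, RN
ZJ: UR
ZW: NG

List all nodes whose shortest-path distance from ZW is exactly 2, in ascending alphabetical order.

ED, EJ, HM, RL, UR, ZJ

Level 0: ZW
Level 1: NG
Level 2: ED, EJ, HM, RL, UR, ZJ
Level 3: GS, KC, RN, RT
Level 4: NN, PR, TD, YM
Level 5: VZ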